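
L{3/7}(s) 3/(7*s)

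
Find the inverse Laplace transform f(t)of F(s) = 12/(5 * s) 12/5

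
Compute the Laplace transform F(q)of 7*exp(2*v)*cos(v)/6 7*(q - 2)/(6*((q - 2)^2 + 1))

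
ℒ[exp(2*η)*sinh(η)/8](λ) 1/(8*((λ - 2)^2 - 1))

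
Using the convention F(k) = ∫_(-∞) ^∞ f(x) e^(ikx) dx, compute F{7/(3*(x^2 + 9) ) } 7*pi*exp(-3*Abs(k) ) /9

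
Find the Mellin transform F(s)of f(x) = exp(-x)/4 gamma(s)/4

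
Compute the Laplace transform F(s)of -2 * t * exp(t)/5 -2/(5 * (s - 1)^2)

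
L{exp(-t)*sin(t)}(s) 1/((s + 1)^2 + 1)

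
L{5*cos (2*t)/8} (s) 5*s/ (8*(s^2 + 4))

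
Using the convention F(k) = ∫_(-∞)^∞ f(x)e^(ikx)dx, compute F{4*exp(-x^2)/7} 4*sqrt(pi)*exp(-k^2/4)/7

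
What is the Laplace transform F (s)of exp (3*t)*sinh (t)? 1/ ( (s - 3)^2 - 1)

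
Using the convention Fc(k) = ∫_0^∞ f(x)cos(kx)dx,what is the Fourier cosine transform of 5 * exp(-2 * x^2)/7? 5 * sqrt(2) * sqrt(pi) * exp(-k^2/8)/28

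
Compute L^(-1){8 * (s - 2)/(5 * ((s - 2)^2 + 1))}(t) 8 * exp(2 * t) * cos(t)/5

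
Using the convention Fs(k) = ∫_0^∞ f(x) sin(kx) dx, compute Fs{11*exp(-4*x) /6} 11*k/(6*(k^2 + 16) ) 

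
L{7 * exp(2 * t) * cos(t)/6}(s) 7 * (s - 2)/(6 * ((s - 2)^2 + 1))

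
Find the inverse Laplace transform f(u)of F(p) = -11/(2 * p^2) -11 * u/2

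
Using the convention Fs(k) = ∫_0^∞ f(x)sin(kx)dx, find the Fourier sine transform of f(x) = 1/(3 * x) pi/6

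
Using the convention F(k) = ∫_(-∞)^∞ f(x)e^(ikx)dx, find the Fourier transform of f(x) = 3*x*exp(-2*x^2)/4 3*sqrt(2)*I*sqrt(pi)*k*exp(-k^2/8)/32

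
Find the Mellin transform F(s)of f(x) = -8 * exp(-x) -8 * gamma(s)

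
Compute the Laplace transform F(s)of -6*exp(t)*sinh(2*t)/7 -12/(7*(s - 1)^2-28)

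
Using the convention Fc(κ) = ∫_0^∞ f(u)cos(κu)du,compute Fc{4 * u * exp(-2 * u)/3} 4 * (4 - κ^2)/(3 * (κ^2+4)^2)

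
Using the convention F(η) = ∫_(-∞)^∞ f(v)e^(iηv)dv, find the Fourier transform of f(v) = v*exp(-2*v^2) sqrt(2)*I*sqrt(pi)*η*exp(-η^2/8)/8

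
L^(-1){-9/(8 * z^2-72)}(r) -3 * sinh(3 * r)/8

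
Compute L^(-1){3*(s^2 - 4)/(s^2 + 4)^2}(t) 3*t*cos(2*t)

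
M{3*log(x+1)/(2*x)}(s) -3*pi*csc(pi*s)/(2*s - 2)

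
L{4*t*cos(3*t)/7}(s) 4*(s^2 - 9)/(7*(s^2 + 9)^2)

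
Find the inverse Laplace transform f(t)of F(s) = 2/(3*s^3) t^2/3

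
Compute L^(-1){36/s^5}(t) 3 * t^4/2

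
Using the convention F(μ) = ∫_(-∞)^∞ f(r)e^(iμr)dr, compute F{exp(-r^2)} sqrt(pi)*exp(-μ^2/4)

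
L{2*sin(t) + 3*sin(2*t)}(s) 2/(s^2 + 1) + 6/(s^2 + 4)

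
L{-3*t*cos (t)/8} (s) 3*(1 - s^2)/ (8*(s^2 + 1)^2)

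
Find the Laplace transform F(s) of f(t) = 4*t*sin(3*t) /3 8*s/(s^2 + 9) ^2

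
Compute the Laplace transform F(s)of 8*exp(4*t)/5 8/(5*(s - 4))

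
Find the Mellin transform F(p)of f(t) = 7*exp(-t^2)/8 7*gamma(p/2)/16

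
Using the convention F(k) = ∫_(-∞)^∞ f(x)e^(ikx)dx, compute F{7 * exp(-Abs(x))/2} 7/(k^2 + 1)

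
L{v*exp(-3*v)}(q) (q + 3)^(-2)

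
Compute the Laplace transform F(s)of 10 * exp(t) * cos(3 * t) 10 * (s - 1)/((s - 1)^2 + 9)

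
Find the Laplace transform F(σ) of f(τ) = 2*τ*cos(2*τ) 2*(σ^2-4) /(σ^2 + 4) ^2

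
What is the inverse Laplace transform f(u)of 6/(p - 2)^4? u^3 * exp(2 * u)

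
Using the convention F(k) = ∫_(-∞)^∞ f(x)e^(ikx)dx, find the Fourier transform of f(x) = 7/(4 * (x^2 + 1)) 7 * pi * exp(-Abs(k))/4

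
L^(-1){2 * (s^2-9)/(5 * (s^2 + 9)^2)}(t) 2 * t * cos(3 * t)/5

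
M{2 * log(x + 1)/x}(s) -2 * pi * csc(pi * s)/(s - 1)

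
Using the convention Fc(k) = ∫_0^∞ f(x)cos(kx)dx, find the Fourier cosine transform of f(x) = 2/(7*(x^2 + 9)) pi*exp(-3*k)/21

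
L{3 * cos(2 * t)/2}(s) 3 * s/(2 * (s^2 + 4))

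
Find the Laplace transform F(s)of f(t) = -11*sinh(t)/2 -11/(2*s^2 - 2)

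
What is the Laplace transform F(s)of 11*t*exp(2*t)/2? 11/(2*(s - 2)^2)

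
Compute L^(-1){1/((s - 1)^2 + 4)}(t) exp(t)*sin(2*t)/2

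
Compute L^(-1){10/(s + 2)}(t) 10*exp(-2*t)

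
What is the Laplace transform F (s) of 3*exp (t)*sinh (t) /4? 3/ (4*s*(s - 2) ) 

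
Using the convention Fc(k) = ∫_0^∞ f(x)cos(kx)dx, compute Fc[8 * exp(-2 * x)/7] 16/(7 * (k^2 + 4))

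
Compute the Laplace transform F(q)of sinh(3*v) 3/(q^2-9)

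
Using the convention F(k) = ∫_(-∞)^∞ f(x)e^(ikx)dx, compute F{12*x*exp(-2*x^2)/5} 3*sqrt(2)*I*sqrt(pi)*k*exp(-k^2/8)/10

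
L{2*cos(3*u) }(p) 2*p/(p^2 + 9) 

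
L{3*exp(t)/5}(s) 3/(5*(s - 1))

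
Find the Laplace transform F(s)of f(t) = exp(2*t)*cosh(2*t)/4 (s - 2)/(4*s*(s - 4))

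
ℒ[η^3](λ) 6/λ^4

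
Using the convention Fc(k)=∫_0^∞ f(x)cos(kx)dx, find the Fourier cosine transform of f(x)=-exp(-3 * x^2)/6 -sqrt(3) * sqrt(pi) * exp(-k^2/12)/36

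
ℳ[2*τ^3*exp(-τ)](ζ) 2*gamma(ζ + 3)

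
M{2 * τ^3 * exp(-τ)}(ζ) 2 * gamma(ζ + 3)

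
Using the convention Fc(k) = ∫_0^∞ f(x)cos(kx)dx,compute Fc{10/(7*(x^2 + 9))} 5*pi*exp(-3*k)/21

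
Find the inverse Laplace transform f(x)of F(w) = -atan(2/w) -sin(2 * x)/x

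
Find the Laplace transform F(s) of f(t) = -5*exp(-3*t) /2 -5/(2*s+6) 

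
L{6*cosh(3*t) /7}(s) 6*s/(7*(s^2 - 9) ) 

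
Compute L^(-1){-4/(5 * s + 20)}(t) -4 * exp(-4 * t)/5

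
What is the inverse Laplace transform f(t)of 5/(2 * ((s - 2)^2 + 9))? 5 * exp(2 * t) * sin(3 * t)/6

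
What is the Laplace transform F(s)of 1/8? 1/(8 * s)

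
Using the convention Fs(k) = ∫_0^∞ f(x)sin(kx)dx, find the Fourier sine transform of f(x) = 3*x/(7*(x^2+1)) 3*pi*exp(-k)/14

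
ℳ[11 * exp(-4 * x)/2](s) 11 * gamma(s)/(2 * 2^(2 * s))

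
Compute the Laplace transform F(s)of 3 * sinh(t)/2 3/(2 * (s^2 - 1))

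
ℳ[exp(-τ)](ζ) gamma(ζ)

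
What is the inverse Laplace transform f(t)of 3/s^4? t^3/2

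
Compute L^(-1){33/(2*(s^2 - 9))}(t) 11*sinh(3*t)/2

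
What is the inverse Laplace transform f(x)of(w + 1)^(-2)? x*exp(-x)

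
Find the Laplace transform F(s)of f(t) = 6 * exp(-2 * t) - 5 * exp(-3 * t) 6/(s + 2) - 5/(s + 3)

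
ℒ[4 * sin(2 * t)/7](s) 8/(7 * (s^2+4))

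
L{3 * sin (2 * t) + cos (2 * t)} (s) s/ (s^2 + 4) + 6/ (s^2 + 4)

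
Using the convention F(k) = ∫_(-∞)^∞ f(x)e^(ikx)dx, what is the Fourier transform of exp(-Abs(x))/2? 1/(k^2+1)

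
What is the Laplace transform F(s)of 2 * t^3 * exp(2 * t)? 12/(s - 2)^4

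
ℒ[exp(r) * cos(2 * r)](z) (z - 1) /((z - 1) ^2+4) 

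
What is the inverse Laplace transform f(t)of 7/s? 7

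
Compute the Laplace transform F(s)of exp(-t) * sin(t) 1/((s+1)^2+1)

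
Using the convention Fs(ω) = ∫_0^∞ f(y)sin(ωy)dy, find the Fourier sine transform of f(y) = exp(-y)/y atan(ω)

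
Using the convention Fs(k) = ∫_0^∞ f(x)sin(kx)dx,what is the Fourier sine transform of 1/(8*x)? pi/16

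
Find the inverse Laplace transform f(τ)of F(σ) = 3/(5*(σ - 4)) 3*exp(4*τ)/5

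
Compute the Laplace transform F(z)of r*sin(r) 2*z/(z^2 + 1)^2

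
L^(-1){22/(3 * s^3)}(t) 11 * t^2/3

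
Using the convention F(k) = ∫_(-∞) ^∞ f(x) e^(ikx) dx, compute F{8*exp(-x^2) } 8*sqrt(pi)*exp(-k^2/4) 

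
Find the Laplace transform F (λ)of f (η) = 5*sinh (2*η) 10/ (λ^2-4)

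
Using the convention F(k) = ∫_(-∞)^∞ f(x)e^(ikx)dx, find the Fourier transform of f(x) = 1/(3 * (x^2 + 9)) pi * exp(-3 * Abs(k))/9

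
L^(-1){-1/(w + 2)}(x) -exp(-2 * x)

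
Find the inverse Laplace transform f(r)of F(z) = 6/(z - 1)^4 r^3 * exp(r)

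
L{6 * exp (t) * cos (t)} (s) 6 * (s - 1)/ ( (s - 1)^2+1)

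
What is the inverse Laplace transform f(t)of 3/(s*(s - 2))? 3*exp(t)*sinh(t)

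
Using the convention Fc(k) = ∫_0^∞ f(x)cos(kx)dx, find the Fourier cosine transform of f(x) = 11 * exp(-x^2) 11 * sqrt(pi) * exp(-k^2/4)/2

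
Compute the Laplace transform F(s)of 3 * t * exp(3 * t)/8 3/(8 * (s - 3)^2)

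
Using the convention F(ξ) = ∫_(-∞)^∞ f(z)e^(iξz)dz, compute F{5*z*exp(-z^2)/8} 5*I*sqrt(pi)*ξ*exp(-ξ^2/4)/16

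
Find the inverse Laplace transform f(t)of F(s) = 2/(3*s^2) 2*t/3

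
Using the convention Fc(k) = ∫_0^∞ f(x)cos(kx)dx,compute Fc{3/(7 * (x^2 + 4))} 3 * pi * exp(-2 * k)/28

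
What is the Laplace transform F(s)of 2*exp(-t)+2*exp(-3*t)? 2/(s+3)+2/(s+1)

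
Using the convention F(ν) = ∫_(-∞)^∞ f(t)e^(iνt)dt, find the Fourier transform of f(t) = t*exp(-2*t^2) sqrt(2)*I*sqrt(pi)*ν*exp(-ν^2/8)/8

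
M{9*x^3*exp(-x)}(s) 9*gamma(s + 3)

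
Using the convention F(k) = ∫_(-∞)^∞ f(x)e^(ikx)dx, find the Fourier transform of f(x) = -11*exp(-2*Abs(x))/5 -44/(5*k^2+20)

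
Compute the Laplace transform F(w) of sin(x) 1/(w^2+1) 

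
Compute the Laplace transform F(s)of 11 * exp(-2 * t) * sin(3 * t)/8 33/(8 * ((s+2)^2+9))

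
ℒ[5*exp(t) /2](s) 5/(2*(s - 1) ) 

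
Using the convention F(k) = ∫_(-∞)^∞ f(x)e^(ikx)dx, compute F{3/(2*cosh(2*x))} 3*pi/(4*cosh(pi*k/4))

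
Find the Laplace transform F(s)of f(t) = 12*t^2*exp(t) 24/(s - 1)^3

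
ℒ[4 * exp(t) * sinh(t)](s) 4/(s * (s - 2))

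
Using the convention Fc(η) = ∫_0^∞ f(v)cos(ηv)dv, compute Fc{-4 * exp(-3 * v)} -12/(η^2+9)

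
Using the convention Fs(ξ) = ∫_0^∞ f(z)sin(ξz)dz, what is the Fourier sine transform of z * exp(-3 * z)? 6 * ξ/(ξ^2 + 9)^2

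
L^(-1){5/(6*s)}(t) 5/6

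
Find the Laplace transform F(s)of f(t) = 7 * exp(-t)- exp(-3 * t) 7/(s+1) - 1/(s+3)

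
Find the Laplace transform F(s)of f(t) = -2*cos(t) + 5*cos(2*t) 5*s/(s^2 + 4) - 2*s/(s^2 + 1)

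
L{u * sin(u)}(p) 2 * p/(p^2 + 1)^2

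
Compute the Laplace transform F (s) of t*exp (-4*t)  (s + 4) ^ (-2) 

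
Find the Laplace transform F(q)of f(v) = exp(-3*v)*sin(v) 1/((q+3)^2+1)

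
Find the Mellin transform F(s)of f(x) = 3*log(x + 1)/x -3*pi*csc(pi*s)/(s - 1)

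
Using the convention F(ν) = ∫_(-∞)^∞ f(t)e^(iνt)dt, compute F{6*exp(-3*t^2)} 2*sqrt(3)*sqrt(pi)*exp(-ν^2/12)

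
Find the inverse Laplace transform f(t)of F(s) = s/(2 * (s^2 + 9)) cos(3 * t)/2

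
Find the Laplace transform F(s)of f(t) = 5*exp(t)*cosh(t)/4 5*(s - 1)/(4*s*(s - 2))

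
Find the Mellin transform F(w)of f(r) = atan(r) -pi * sec(pi * w/2)/(2 * w)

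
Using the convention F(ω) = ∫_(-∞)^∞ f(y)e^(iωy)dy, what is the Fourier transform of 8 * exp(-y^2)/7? 8 * sqrt(pi) * exp(-ω^2/4)/7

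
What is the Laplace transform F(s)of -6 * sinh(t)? -6/(s^2-1)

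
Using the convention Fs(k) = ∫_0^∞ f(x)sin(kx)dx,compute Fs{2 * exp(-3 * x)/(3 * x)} 2 * atan(k/3)/3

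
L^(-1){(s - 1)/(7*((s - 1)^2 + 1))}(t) exp(t)*cos(t)/7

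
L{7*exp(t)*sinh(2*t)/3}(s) 14/(3*((s - 1)^2 - 4))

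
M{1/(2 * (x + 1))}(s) pi * csc(pi * s)/2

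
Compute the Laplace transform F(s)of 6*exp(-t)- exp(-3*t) 6/(s + 1) - 1/(s + 3)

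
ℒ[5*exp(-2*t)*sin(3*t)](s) 15/((s + 2)^2 + 9)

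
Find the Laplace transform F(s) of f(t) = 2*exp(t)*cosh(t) 2*(s - 1) /(s*(s - 2) ) 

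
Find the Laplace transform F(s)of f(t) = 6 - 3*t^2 6/s - 6/s^3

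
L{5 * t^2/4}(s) 5/(2 * s^3)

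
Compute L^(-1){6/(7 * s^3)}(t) 3 * t^2/7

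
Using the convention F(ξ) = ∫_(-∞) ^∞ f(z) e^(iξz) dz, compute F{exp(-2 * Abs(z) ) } 4/(ξ^2 + 4) 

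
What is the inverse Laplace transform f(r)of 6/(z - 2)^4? r^3 * exp(2 * r)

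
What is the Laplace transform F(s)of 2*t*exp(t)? 2/(s - 1)^2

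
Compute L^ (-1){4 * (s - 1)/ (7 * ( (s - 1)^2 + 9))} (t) 4 * exp (t) * cos (3 * t)/7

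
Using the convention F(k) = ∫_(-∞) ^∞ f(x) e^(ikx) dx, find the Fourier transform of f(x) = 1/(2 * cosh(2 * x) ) pi/(4 * cosh(pi * k/4) ) 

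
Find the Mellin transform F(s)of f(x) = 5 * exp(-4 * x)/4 5 * gamma(s)/(4 * 2^(2 * s))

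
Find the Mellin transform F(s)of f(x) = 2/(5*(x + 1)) 2*pi*csc(pi*s)/5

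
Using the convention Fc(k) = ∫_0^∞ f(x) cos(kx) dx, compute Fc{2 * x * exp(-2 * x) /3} 2 * (4 - k^2) /(3 * (k^2 + 4) ^2) 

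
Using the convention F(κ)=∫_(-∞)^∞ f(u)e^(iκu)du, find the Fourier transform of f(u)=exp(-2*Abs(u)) 4/(κ^2+4)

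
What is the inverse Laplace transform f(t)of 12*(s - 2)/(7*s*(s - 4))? 12*exp(2*t)*cosh(2*t)/7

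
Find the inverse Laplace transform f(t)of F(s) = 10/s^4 5 * t^3/3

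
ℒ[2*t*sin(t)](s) 4*s/(s^2 + 1)^2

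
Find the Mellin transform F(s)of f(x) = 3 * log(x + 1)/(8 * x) -3 * pi * csc(pi * s)/(8 * s - 8)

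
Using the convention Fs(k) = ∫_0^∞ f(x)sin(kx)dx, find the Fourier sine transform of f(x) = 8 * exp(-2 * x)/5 8 * k/(5 * (k^2 + 4))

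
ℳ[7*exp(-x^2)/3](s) 7*gamma(s/2)/6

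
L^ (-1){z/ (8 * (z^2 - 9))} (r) cosh (3 * r)/8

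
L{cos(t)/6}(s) s/(6*(s^2 + 1))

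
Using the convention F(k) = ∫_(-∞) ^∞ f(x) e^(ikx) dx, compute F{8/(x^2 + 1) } 8 * pi * exp(-Abs(k) ) 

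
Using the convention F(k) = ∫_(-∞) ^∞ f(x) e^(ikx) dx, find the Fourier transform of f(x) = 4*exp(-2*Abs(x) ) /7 16/(7*(k^2 + 4) ) 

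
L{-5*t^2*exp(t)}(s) -10/(s - 1)^3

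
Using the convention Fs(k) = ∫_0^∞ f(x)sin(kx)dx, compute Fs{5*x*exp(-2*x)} 20*k/(k^2 + 4)^2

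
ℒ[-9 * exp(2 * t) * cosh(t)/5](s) 9 * (2 - s)/(5 * ((s - 2)^2 - 1))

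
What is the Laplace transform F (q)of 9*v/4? 9/ (4*q^2)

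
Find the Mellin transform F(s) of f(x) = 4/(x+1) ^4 2*gamma(s)*gamma(4 - s) /3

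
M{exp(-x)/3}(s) gamma(s)/3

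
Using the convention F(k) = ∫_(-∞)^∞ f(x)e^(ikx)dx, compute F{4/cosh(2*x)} 2*pi/cosh(pi*k/4)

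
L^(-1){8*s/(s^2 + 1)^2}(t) 4*t*sin(t)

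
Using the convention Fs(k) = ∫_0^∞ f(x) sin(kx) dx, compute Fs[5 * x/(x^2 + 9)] 5 * pi * exp(-3 * k) /2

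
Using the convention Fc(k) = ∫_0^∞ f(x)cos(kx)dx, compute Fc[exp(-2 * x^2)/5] sqrt(2) * sqrt(pi) * exp(-k^2/8)/20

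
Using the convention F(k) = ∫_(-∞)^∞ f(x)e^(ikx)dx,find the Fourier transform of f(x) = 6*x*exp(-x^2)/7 3*I*sqrt(pi)*k*exp(-k^2/4)/7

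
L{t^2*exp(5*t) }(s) 2/(s - 5) ^3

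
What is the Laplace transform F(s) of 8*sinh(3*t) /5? 24/(5*(s^2 - 9) ) 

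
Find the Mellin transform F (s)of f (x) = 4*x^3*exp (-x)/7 4*gamma (s+3)/7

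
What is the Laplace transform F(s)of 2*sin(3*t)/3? 2/(s^2 + 9)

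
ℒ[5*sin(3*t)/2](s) 15/(2*(s^2 + 9))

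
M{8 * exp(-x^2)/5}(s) 4 * gamma(s/2)/5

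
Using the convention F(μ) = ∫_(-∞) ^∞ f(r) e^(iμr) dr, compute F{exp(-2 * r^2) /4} sqrt(2) * sqrt(pi) * exp(-μ^2/8) /8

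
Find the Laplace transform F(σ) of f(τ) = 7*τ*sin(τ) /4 7*σ/(2*(σ^2+1) ^2) 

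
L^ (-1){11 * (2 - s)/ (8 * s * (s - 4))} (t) -11 * exp (2 * t) * cosh (2 * t)/8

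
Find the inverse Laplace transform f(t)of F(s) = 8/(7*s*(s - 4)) 4*exp(2*t)*sinh(2*t)/7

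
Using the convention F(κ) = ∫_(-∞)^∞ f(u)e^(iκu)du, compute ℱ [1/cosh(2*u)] pi/(2*cosh(pi*κ/4))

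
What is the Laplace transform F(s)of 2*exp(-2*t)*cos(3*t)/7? 2*(s + 2)/(7*((s + 2)^2 + 9))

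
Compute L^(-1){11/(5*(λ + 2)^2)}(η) 11*η*exp(-2*η)/5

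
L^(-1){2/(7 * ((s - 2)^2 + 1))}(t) 2 * exp(2 * t) * sin(t)/7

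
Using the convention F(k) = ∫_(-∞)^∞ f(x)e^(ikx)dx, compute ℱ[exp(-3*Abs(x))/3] 2/(k^2 + 9)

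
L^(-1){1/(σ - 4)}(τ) exp(4 * τ)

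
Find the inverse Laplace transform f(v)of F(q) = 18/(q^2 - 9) 6 * sinh(3 * v)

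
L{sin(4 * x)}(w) 4/(w^2 + 16)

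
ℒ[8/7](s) 8/(7*s)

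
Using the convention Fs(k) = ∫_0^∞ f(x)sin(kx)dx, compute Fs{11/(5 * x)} 11 * pi/10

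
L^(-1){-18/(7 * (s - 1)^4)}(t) -3 * t^3 * exp(t)/7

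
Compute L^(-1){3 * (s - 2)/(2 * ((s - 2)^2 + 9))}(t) 3 * exp(2 * t) * cos(3 * t)/2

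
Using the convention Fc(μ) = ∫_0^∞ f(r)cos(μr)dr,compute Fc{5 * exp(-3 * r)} 15/(μ^2+9)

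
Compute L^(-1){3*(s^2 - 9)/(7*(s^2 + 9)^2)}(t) 3*t*cos(3*t)/7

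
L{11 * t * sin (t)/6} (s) 11 * s/ (3 * (s^2+1)^2)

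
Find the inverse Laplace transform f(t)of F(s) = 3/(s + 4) 3 * exp(-4 * t)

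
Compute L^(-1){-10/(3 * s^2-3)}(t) -10 * sinh(t)/3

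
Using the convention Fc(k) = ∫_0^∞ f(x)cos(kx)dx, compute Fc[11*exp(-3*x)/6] 11/(2*(k^2 + 9))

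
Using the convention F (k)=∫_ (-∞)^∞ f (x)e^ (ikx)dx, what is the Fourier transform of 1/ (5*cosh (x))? pi/ (5*cosh (pi*k/2))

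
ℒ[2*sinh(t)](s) 2/(s^2-1)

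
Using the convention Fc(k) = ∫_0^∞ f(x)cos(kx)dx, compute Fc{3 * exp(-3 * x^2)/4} sqrt(3) * sqrt(pi) * exp(-k^2/12)/8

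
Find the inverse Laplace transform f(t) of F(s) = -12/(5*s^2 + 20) -6*sin(2*t) /5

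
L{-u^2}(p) -2/p^3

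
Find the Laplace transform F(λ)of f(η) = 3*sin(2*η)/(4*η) 3*atan(2/λ)/4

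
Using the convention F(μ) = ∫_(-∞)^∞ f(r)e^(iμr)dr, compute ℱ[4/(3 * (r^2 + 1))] 4 * pi * exp(-Abs(μ))/3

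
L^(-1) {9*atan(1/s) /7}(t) 9*sin(t) /(7*t) 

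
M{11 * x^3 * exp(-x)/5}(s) 11 * gamma(s + 3)/5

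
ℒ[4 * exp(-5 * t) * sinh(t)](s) 4/((s + 5)^2 - 1)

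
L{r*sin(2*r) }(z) 4*z/(z^2 + 4) ^2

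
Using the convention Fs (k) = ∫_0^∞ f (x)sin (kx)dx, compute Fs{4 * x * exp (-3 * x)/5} 24 * k/ (5 * (k^2+9)^2)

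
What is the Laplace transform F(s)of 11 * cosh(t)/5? 11 * s/(5 * (s^2 - 1))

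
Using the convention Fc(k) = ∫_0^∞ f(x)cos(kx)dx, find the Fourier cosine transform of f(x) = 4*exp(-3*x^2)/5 2*sqrt(3)*sqrt(pi)*exp(-k^2/12)/15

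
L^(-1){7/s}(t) 7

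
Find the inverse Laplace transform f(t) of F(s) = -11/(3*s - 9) -11*exp(3*t) /3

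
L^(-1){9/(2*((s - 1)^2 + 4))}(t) 9*exp(t)*sin(2*t)/4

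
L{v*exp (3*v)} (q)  (q - 3)^ (-2)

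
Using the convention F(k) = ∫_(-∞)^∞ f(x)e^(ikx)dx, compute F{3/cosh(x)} 3*pi/cosh(pi*k/2)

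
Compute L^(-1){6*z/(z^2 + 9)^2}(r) r*sin(3*r)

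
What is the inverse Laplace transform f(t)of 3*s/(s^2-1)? 3*cosh(t)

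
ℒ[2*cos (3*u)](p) 2*p/ (p^2 + 9)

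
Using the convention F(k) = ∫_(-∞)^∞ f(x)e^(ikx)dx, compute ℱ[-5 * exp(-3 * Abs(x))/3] -10/(k^2 + 9)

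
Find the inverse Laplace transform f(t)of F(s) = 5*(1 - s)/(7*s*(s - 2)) -5*exp(t)*cosh(t)/7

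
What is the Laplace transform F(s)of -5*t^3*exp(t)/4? -15/(2*(s - 1)^4)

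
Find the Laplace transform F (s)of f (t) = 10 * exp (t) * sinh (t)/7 10/ (7 * s * (s - 2))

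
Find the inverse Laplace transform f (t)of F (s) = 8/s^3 4 * t^2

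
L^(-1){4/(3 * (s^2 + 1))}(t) 4 * sin(t)/3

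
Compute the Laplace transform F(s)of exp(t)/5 1/(5 * (s - 1))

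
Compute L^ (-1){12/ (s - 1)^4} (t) 2 * t^3 * exp (t)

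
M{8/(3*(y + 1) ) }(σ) 8*pi*csc(pi*σ) /3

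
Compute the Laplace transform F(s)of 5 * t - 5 5/s^2 - 5/s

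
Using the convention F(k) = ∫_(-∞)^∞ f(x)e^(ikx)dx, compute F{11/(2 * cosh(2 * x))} 11 * pi/(4 * cosh(pi * k/4))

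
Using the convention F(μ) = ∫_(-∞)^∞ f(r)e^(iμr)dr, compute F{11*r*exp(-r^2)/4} 11*I*sqrt(pi)*μ*exp(-μ^2/4)/8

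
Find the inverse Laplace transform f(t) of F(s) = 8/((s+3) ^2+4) 4*exp(-3*t)*sin(2*t) 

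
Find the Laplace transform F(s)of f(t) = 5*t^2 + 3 10/s^3 + 3/s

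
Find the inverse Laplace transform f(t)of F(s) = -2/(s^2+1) -2*sin(t)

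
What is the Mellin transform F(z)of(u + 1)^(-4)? gamma(z)*gamma(4 - z)/6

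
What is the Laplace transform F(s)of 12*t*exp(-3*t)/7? 12/(7*(s + 3)^2)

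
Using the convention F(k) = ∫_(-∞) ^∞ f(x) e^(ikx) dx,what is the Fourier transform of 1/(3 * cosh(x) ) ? pi/(3 * cosh(pi * k/2) ) 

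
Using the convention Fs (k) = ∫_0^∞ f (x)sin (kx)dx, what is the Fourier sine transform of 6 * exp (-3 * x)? 6 * k/ (k^2+9)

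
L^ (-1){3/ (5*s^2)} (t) 3*t/5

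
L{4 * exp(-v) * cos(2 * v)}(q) 4 * (q+1)/((q+1)^2+4)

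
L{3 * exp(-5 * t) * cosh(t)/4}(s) 3 * (s + 5)/(4 * ((s + 5)^2 - 1))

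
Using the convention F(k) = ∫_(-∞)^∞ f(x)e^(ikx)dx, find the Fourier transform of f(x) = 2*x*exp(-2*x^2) sqrt(2)*I*sqrt(pi)*k*exp(-k^2/8)/4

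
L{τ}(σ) σ^(-2)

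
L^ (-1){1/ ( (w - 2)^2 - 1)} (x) exp (2*x)*sinh (x)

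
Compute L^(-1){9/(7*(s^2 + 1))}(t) 9*sin(t)/7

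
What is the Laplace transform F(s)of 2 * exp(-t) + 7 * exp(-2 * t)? 7/(s + 2) + 2/(s + 1)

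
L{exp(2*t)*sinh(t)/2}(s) 1/(2*((s - 2)^2 - 1))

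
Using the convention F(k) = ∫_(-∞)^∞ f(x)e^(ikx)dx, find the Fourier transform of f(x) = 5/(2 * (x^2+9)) 5 * pi * exp(-3 * Abs(k))/6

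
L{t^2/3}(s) 2/(3*s^3)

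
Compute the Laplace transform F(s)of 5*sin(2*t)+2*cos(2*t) 10/(s^2+4)+2*s/(s^2+4)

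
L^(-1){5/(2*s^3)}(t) 5*t^2/4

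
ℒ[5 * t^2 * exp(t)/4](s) 5/(2 * (s - 1)^3)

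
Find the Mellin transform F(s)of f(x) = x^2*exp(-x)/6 gamma(s + 2)/6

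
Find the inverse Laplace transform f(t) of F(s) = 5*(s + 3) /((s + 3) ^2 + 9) 5*exp(-3*t)*cos(3*t) 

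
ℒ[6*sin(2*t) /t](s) 6*atan(2/s) 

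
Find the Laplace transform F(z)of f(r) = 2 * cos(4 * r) 2 * z/(z^2 + 16)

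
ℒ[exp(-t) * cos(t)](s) (s + 1)/((s + 1)^2 + 1)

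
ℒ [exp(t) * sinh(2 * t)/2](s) 1/((s - 1)^2 - 4)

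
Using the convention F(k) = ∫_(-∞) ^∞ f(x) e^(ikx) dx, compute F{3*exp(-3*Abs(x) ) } 18/(k^2 + 9) 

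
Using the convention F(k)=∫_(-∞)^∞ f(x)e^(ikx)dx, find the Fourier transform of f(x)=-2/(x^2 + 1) -2*pi*exp(-Abs(k))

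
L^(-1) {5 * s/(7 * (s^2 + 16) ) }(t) 5 * cos(4 * t) /7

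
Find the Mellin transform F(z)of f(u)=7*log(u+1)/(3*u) -7*pi*csc(pi*z)/(3*z - 3)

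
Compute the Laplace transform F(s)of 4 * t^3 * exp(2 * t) 24/(s - 2)^4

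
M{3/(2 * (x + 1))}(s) 3 * pi * csc(pi * s)/2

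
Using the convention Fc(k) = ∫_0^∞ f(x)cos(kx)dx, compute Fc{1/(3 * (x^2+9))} pi * exp(-3 * k)/18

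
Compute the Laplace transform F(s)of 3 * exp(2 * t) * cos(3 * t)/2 3 * (s - 2)/(2 * ((s - 2)^2 + 9))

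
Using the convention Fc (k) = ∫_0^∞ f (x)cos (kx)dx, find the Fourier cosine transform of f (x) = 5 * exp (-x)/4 5/ (4 * (k^2 + 1))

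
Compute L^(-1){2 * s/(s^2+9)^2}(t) t * sin(3 * t)/3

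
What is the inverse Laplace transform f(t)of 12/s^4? 2*t^3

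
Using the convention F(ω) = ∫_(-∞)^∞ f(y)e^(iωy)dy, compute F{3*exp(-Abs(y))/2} 3/(ω^2 + 1)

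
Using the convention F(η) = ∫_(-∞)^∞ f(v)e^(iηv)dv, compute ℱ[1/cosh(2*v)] pi/(2*cosh(pi*η/4))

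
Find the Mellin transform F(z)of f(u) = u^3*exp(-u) gamma(z + 3)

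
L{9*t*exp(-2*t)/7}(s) 9/(7*(s + 2)^2)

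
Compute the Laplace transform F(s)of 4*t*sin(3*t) 24*s/(s^2 + 9)^2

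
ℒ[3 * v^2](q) 6/q^3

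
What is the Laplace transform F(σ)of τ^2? 2/σ^3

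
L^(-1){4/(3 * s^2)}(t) 4 * t/3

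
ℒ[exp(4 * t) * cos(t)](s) (s - 4) /((s - 4) ^2 + 1) 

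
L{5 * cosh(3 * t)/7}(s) 5 * s/(7 * (s^2 - 9))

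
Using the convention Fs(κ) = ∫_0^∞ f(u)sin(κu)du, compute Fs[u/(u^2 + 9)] pi*exp(-3*κ)/2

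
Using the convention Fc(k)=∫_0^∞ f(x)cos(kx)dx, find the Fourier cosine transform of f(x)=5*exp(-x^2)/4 5*sqrt(pi)*exp(-k^2/4)/8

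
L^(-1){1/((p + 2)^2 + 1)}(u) exp(-2 * u) * sin(u)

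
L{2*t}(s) 2/s^2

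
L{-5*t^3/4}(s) -15/(2*s^4)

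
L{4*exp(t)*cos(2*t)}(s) 4*(s - 1)/((s - 1)^2 + 4)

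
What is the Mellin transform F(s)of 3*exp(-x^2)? 3*gamma(s/2)/2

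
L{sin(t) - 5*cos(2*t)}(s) 1/(s^2 + 1) - 5*s/(s^2 + 4)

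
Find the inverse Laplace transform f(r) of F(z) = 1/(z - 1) exp(r) 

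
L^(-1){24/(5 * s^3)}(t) 12 * t^2/5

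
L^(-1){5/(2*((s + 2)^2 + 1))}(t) 5*exp(-2*t)*sin(t)/2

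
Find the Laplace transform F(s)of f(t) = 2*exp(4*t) 2/(s - 4)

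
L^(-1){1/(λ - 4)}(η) exp(4 * η)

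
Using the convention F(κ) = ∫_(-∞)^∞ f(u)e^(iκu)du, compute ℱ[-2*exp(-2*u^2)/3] -sqrt(2)*sqrt(pi)*exp(-κ^2/8)/3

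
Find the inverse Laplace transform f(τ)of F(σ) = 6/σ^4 τ^3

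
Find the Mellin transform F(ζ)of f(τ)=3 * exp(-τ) 3 * gamma(ζ)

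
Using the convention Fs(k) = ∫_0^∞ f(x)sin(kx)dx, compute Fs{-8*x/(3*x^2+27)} -4*pi*exp(-3*k)/3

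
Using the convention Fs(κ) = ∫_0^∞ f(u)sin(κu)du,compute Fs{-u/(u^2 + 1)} -pi*exp(-κ)/2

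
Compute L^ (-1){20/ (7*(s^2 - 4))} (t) 10*sinh (2*t)/7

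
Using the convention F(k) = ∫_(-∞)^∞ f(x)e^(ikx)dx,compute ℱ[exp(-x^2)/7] sqrt(pi) * exp(-k^2/4)/7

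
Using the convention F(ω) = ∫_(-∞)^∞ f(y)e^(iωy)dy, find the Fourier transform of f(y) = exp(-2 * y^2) sqrt(2) * sqrt(pi) * exp(-ω^2/8)/2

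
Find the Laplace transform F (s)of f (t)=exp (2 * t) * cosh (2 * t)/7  (s - 2)/ (7 * s * (s - 4))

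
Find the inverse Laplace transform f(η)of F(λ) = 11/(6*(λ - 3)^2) 11*η*exp(3*η)/6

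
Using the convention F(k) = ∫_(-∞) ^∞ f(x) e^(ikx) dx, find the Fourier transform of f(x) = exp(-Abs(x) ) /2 1/(k^2 + 1) 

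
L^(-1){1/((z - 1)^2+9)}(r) exp(r)*sin(3*r)/3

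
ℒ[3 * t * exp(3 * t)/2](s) 3/(2 * (s - 3)^2)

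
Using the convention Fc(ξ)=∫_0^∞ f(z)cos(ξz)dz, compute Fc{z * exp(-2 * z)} (4 - ξ^2)/(ξ^2 + 4)^2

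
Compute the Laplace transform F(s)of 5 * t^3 30/s^4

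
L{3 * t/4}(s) 3/(4 * s^2)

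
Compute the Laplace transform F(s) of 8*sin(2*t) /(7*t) 8*atan(2/s) /7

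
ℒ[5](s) 5/s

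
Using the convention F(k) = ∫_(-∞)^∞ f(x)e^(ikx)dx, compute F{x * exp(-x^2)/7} I * sqrt(pi) * k * exp(-k^2/4)/14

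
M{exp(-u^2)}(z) gamma(z/2)/2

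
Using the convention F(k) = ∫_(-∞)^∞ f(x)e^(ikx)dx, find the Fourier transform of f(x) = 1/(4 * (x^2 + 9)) pi * exp(-3 * Abs(k))/12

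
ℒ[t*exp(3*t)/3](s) 1/(3*(s - 3)^2)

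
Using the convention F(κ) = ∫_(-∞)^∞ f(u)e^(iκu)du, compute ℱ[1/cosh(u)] pi/cosh(pi*κ/2)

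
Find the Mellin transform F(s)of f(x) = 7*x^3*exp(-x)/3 7*gamma(s + 3)/3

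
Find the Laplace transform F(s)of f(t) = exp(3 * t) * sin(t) 1/((s - 3)^2 + 1)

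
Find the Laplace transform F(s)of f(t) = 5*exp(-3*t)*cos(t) 5*(s + 3)/((s + 3)^2 + 1)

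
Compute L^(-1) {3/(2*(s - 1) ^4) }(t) t^3*exp(t) /4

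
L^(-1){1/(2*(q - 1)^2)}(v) v*exp(v)/2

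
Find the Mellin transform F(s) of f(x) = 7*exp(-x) 7*gamma(s) 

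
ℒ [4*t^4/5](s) 96/(5*s^5) 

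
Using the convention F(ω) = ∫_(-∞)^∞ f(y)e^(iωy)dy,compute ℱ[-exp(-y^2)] -sqrt(pi) * exp(-ω^2/4)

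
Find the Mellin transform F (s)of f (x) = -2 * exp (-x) -2 * gamma (s)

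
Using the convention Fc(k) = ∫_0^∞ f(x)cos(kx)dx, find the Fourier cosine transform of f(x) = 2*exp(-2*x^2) sqrt(2)*sqrt(pi)*exp(-k^2/8)/2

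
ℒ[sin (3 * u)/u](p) atan (3/p)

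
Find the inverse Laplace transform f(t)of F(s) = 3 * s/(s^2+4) 3 * cos(2 * t)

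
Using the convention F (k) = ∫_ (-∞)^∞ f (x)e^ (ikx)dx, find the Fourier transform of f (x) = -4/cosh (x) -4 * pi/cosh (pi * k/2)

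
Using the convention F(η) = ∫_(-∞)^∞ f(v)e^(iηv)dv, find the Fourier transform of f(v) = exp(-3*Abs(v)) 6/(η^2 + 9)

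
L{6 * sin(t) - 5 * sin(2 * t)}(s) 6/(s^2 + 1) - 10/(s^2 + 4)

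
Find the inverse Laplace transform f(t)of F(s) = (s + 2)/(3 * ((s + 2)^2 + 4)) exp(-2 * t) * cos(2 * t)/3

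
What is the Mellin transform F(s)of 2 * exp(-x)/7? 2 * gamma(s)/7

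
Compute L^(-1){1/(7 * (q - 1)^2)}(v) v * exp(v)/7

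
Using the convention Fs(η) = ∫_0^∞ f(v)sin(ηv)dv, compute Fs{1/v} pi/2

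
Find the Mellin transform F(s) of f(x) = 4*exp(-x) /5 4*gamma(s) /5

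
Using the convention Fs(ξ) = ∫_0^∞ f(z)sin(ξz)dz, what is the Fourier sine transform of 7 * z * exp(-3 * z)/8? 21 * ξ/(4 * (ξ^2 + 9)^2)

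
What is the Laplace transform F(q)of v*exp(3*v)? (q - 3)^(-2)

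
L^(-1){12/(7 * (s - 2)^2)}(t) 12 * t * exp(2 * t)/7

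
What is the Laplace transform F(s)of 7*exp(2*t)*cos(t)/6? 7*(s - 2)/(6*((s - 2)^2 + 1))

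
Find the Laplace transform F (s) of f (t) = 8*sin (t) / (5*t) 8*atan (1/s) /5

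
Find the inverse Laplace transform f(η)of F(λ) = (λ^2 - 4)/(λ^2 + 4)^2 η*cos(2*η)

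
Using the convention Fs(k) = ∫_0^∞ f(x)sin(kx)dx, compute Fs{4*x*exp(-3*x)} 24*k/(k^2 + 9)^2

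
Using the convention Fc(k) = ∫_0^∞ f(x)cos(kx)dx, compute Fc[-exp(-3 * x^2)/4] -sqrt(3) * sqrt(pi) * exp(-k^2/12)/24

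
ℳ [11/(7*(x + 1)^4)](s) 11*gamma(s)*gamma(4 - s)/42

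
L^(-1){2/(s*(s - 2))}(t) 2*exp(t)*sinh(t)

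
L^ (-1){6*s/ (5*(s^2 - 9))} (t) 6*cosh (3*t)/5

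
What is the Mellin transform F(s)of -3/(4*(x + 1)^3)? -3*pi*(s - 2)*(s - 1)/(8*sin(pi*s))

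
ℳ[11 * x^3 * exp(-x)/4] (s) 11 * gamma(s + 3)/4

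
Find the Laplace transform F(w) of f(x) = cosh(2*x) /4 w/(4*(w^2 - 4) ) 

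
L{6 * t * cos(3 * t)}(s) 6 * (s^2 - 9)/(s^2 + 9)^2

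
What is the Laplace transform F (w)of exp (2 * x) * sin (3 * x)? 3/ ( (w - 2)^2 + 9)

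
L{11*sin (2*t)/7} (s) 22/ (7*(s^2 + 4))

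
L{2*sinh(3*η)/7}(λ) 6/(7*(λ^2 - 9))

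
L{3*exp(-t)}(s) 3/(s + 1)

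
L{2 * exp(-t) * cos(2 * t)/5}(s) 2 * (s + 1)/(5 * ((s + 1)^2 + 4))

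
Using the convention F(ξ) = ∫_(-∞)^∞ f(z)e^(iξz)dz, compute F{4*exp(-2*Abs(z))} 16/(ξ^2 + 4)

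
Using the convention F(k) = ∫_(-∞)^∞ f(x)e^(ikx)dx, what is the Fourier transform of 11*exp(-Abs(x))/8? 11/(4*(k^2 + 1))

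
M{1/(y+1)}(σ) pi*csc(pi*σ)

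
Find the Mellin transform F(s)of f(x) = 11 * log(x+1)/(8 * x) -11 * pi * csc(pi * s)/(8 * s - 8)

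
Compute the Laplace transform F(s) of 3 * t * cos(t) 3 * (s^2-1) /(s^2 + 1) ^2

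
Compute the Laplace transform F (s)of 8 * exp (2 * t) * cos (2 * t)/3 8 * (s - 2)/ (3 * ( (s - 2)^2 + 4))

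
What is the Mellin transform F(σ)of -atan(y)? pi * sec(pi * σ/2)/(2 * σ)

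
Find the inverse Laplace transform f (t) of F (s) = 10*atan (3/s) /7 10*sin (3*t) / (7*t) 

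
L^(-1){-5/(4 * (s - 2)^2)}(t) -5 * t * exp(2 * t)/4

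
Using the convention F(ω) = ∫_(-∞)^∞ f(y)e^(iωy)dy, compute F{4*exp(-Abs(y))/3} 8/(3*(ω^2+1))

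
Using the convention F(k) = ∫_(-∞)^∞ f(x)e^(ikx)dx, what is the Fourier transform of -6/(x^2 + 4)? -3*pi*exp(-2*Abs(k))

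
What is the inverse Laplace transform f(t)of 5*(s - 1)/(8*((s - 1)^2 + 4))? 5*exp(t)*cos(2*t)/8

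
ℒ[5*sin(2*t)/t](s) 5*atan(2/s)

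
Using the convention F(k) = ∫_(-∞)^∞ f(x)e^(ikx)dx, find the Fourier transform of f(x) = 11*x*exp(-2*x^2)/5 11*sqrt(2)*I*sqrt(pi)*k*exp(-k^2/8)/40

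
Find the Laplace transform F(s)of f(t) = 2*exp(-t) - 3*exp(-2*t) 2/(s + 1) - 3/(s + 2)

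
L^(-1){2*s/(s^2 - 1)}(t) 2*cosh(t)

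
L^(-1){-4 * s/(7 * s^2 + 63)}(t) -4 * cos(3 * t)/7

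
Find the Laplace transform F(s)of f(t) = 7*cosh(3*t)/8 7*s/(8*(s^2 - 9))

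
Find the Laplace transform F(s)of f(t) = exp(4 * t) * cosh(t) (s - 4)/((s - 4)^2 - 1)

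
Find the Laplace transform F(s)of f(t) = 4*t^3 24/s^4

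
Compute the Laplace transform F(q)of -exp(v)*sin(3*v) -3/((q - 1)^2 + 9)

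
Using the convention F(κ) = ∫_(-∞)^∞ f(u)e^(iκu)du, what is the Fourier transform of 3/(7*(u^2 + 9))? pi*exp(-3*Abs(κ))/7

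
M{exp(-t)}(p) gamma(p)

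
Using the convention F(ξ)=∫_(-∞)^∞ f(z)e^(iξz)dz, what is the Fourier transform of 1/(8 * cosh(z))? pi/(8 * cosh(pi * ξ/2))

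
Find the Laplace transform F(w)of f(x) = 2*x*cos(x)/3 2*(w^2 - 1)/(3*(w^2 + 1)^2)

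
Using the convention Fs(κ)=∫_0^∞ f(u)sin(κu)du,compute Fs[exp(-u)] κ/(κ^2 + 1)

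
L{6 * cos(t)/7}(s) 6 * s/(7 * (s^2 + 1))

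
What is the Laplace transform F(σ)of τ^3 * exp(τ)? 6/(σ - 1)^4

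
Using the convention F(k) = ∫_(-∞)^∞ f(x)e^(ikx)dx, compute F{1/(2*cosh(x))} pi/(2*cosh(pi*k/2))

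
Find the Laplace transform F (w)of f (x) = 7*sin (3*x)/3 7/ (w^2 + 9)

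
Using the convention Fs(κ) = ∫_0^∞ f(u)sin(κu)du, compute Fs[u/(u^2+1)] pi*exp(-κ)/2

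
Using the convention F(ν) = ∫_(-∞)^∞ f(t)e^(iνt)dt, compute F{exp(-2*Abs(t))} 4/(ν^2 + 4)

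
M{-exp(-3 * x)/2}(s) -gamma(s)/(2 * 3^s)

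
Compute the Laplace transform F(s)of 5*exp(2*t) 5/(s - 2)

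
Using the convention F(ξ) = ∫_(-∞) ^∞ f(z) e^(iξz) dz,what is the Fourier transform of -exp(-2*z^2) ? -sqrt(2)*sqrt(pi)*exp(-ξ^2/8) /2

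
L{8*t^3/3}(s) 16/s^4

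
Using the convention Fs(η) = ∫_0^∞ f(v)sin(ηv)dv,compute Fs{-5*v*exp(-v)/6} -5*η/(3*(η^2+1)^2)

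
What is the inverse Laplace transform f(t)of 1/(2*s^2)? t/2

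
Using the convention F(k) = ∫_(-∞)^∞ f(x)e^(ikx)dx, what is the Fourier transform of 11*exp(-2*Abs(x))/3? 44/(3*(k^2 + 4))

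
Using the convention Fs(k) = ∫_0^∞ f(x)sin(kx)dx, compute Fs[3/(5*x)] 3*pi/10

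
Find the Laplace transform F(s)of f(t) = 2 2/s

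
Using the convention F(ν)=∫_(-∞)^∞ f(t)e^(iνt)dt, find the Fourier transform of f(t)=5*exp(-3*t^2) 5*sqrt(3)*sqrt(pi)*exp(-ν^2/12)/3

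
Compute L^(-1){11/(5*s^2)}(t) 11*t/5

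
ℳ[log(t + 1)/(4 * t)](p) -pi * csc(pi * p)/(4 * p - 4)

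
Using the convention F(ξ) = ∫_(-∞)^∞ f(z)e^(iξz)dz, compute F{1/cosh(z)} pi/cosh(pi * ξ/2)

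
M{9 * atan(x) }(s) -9 * pi * sec(pi * s/2) /(2 * s) 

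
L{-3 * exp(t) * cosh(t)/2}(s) 3 * (1 - s)/(2 * s * (s - 2))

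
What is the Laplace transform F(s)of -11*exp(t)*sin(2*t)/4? -11/(2*(s - 1)^2 + 8)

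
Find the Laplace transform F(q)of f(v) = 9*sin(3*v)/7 27/(7*(q^2+9))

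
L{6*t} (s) 6/s^2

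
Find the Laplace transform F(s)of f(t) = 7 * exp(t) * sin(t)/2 7/(2 * ((s - 1)^2 + 1))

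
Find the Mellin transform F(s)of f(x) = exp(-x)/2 gamma(s)/2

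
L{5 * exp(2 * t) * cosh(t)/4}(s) 5 * (s - 2)/(4 * ((s - 2)^2 - 1))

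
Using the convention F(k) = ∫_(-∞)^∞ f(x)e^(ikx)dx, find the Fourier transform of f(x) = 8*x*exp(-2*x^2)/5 sqrt(2)*I*sqrt(pi)*k*exp(-k^2/8)/5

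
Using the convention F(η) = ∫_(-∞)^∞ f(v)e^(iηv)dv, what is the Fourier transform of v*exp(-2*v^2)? sqrt(2)*I*sqrt(pi)*η*exp(-η^2/8)/8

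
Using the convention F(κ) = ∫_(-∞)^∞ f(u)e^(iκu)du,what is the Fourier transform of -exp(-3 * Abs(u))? -6/(κ^2 + 9)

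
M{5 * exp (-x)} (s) 5 * gamma (s)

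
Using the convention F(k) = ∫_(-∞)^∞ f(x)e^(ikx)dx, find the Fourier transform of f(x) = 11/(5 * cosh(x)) 11 * pi/(5 * cosh(pi * k/2))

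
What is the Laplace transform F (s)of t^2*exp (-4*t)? 2/ (s + 4)^3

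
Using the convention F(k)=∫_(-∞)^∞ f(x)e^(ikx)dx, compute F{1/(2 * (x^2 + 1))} pi * exp(-Abs(k))/2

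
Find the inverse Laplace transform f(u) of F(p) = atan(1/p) sin(u) /u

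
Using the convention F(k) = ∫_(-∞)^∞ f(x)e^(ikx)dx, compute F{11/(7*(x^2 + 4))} 11*pi*exp(-2*Abs(k))/14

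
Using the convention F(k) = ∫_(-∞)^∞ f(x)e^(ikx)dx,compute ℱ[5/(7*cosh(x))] 5*pi/(7*cosh(pi*k/2))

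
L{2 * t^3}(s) 12/s^4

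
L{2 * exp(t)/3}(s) 2/(3 * (s - 1))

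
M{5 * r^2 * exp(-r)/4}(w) 5 * gamma(w + 2)/4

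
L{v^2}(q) 2/q^3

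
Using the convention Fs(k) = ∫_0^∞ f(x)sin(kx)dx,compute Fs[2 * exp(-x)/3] 2 * k/(3 * (k^2 + 1))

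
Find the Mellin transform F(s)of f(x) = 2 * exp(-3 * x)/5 2 * gamma(s)/(5 * 3^s)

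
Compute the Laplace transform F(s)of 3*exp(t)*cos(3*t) 3*(s - 1)/((s - 1)^2 + 9)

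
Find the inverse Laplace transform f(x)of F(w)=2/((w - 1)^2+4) exp(x)*sin(2*x)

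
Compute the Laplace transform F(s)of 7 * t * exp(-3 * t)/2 7/(2 * (s + 3)^2)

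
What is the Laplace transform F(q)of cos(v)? q/(q^2 + 1)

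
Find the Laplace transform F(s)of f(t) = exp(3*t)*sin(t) 1/((s - 3)^2 + 1)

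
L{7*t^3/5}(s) 42/(5*s^4)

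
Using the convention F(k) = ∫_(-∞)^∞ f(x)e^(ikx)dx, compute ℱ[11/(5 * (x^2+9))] 11 * pi * exp(-3 * Abs(k))/15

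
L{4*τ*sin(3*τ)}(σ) 24*σ/(σ^2+9)^2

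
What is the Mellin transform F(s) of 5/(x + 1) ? 5*pi*csc(pi*s) 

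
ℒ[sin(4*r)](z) 4/(z^2+16)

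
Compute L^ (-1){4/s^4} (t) 2*t^3/3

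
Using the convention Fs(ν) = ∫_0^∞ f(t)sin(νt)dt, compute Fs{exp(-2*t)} ν/(ν^2 + 4)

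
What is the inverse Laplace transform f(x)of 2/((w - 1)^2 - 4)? exp(x) * sinh(2 * x)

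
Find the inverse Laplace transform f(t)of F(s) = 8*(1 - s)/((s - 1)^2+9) -8*exp(t)*cos(3*t)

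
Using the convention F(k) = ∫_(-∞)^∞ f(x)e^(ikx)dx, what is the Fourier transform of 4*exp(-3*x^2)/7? 4*sqrt(3)*sqrt(pi)*exp(-k^2/12)/21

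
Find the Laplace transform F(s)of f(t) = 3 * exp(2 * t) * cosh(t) 3 * (s - 2)/((s - 2)^2 - 1)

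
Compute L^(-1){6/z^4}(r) r^3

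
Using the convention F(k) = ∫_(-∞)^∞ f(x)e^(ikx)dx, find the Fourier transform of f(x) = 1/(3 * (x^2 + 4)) pi * exp(-2 * Abs(k))/6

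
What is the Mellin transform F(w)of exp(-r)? gamma(w)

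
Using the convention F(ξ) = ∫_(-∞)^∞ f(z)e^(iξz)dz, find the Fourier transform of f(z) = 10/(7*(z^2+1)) 10*pi*exp(-Abs(ξ))/7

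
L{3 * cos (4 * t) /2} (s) 3 * s/ (2 * (s^2 + 16) ) 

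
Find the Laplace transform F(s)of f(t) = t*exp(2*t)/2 1/(2*(s - 2)^2)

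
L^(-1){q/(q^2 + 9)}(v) cos(3 * v)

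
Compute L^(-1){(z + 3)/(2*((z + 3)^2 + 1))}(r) exp(-3*r)*cos(r)/2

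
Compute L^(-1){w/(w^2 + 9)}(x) cos(3*x)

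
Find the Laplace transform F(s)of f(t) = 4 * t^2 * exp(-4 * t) 8/(s + 4)^3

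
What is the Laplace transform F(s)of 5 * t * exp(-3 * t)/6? 5/(6 * (s + 3)^2)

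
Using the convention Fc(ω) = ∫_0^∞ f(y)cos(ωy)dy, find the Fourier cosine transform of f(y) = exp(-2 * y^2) sqrt(2) * sqrt(pi) * exp(-ω^2/8)/4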